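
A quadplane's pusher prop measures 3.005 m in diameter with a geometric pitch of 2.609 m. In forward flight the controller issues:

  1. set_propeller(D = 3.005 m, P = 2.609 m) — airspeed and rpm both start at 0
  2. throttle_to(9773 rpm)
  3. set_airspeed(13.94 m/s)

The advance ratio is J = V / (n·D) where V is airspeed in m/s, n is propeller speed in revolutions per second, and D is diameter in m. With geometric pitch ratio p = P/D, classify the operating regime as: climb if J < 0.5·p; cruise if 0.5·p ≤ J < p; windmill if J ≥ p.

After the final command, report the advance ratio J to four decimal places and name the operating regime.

J = 0.0285, regime = climb

set_propeller: D = 3.005 m, P = 2.609 m (p = P/D = 0.868220); state ← (V=0, rpm=0)
throttle_to(9773): rpm ← 9773
set_airspeed(13.94): V ← 13.94 m/s
final state: V = 13.94 m/s, rpm = 9773 → n = rpm/60 = 162.883333 rev/s
J = V / (n·D) = 13.94 / (162.883333 × 3.005) = 0.028480
regime bands: climb J<0.4341 | cruise [0.4341, 0.8682) | windmill J≥0.8682
J = 0.0285 → climb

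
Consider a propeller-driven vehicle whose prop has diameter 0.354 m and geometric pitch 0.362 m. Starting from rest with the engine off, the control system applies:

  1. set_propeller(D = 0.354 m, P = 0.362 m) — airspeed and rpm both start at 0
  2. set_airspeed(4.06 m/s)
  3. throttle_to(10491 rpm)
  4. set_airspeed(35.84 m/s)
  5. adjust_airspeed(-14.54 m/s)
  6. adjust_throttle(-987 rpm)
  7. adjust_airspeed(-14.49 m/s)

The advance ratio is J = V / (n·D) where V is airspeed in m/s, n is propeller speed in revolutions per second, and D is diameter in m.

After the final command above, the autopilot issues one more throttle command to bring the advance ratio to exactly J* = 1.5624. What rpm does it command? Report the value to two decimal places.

rpm = 738.76

set_propeller: D = 0.354 m, P = 0.362 m (p = P/D = 1.022599); state ← (V=0, rpm=0)
set_airspeed(4.06): V ← 4.06 m/s
throttle_to(10491): rpm ← 10491
set_airspeed(35.84): V ← 35.84 m/s
adjust_airspeed(-14.54): V ← 35.84 -14.54 = 21.3 m/s
adjust_throttle(-987): rpm ← 10491 -987 = 9504
adjust_airspeed(-14.49): V ← 21.3 -14.49 = 6.81 m/s
final state: V = 6.81 m/s, rpm = 9504 → n = rpm/60 = 158.400000 rev/s
target J* = 1.5624; solve J* = V/(n·D) for n: n = V/(J*·D) = 6.81/(1.5624 × 0.354) = 12.312652 rev/s
rpm = 60·n = 738.759145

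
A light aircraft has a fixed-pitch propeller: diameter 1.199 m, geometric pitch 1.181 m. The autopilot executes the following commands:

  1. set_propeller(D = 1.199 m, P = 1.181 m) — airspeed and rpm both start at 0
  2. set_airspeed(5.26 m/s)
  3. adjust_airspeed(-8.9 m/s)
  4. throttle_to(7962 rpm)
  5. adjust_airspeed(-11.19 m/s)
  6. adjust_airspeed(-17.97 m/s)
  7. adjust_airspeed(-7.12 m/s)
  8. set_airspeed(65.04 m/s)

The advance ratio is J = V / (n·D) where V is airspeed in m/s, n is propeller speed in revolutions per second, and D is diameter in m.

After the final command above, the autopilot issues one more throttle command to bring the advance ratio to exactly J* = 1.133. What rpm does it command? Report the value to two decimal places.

rpm = 2872.65

set_propeller: D = 1.199 m, P = 1.181 m (p = P/D = 0.984987); state ← (V=0, rpm=0)
set_airspeed(5.26): V ← 5.26 m/s
adjust_airspeed(-8.9): V ← 5.26 -8.9 = -3.64 m/s
throttle_to(7962): rpm ← 7962
adjust_airspeed(-11.19): V ← -3.64 -11.19 = -14.83 m/s
adjust_airspeed(-17.97): V ← -14.83 -17.97 = -32.8 m/s
adjust_airspeed(-7.12): V ← -32.8 -7.12 = -39.92 m/s
set_airspeed(65.04): V ← 65.04 m/s
final state: V = 65.04 m/s, rpm = 7962 → n = rpm/60 = 132.700000 rev/s
target J* = 1.133; solve J* = V/(n·D) for n: n = V/(J*·D) = 65.04/(1.133 × 1.199) = 47.877497 rev/s
rpm = 60·n = 2872.649832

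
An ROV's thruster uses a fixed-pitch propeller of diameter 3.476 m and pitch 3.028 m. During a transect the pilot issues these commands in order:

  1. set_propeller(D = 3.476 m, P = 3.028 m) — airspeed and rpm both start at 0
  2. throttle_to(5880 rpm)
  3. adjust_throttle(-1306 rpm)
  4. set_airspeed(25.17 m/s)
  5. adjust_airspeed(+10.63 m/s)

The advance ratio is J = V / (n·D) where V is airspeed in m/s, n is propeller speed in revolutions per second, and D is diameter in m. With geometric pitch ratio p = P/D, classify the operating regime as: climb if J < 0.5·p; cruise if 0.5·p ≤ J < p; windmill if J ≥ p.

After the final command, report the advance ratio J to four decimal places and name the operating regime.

set_propeller: D = 3.476 m, P = 3.028 m (p = P/D = 0.871116); state ← (V=0, rpm=0)
throttle_to(5880): rpm ← 5880
adjust_throttle(-1306): rpm ← 5880 -1306 = 4574
set_airspeed(25.17): V ← 25.17 m/s
adjust_airspeed(+10.63): V ← 25.17 +10.63 = 35.8 m/s
final state: V = 35.8 m/s, rpm = 4574 → n = rpm/60 = 76.233333 rev/s
J = V / (n·D) = 35.8 / (76.233333 × 3.476) = 0.135101
regime bands: climb J<0.4356 | cruise [0.4356, 0.8711) | windmill J≥0.8711
J = 0.1351 → climb

J = 0.1351, regime = climb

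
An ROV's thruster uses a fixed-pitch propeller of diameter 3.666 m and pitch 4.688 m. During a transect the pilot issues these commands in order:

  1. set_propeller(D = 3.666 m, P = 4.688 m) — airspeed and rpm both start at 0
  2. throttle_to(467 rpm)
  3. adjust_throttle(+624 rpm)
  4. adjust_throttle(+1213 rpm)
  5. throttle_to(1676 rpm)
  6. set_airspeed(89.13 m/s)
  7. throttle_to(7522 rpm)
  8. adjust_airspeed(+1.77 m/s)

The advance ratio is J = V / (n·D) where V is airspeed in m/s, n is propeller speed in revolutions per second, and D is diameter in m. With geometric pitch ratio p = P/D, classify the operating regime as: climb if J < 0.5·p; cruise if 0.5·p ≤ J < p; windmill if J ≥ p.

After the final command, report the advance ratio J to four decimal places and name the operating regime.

set_propeller: D = 3.666 m, P = 4.688 m (p = P/D = 1.278778); state ← (V=0, rpm=0)
throttle_to(467): rpm ← 467
adjust_throttle(+624): rpm ← 467 +624 = 1091
adjust_throttle(+1213): rpm ← 1091 +1213 = 2304
throttle_to(1676): rpm ← 1676
set_airspeed(89.13): V ← 89.13 m/s
throttle_to(7522): rpm ← 7522
adjust_airspeed(+1.77): V ← 89.13 +1.77 = 90.9 m/s
final state: V = 90.9 m/s, rpm = 7522 → n = rpm/60 = 125.366667 rev/s
J = V / (n·D) = 90.9 / (125.366667 × 3.666) = 0.197783
regime bands: climb J<0.6394 | cruise [0.6394, 1.2788) | windmill J≥1.2788
J = 0.1978 → climb

J = 0.1978, regime = climb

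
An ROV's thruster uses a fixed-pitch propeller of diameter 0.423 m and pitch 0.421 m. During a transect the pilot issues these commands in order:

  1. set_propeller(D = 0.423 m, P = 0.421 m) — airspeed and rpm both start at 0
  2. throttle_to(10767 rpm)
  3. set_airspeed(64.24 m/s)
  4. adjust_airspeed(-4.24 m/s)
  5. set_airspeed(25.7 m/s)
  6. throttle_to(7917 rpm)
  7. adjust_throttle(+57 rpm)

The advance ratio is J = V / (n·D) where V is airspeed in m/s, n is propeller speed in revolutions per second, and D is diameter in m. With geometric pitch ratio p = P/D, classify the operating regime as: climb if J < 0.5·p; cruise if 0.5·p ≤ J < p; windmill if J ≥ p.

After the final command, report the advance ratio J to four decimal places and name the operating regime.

set_propeller: D = 0.423 m, P = 0.421 m (p = P/D = 0.995272); state ← (V=0, rpm=0)
throttle_to(10767): rpm ← 10767
set_airspeed(64.24): V ← 64.24 m/s
adjust_airspeed(-4.24): V ← 64.24 -4.24 = 60 m/s
set_airspeed(25.7): V ← 25.7 m/s
throttle_to(7917): rpm ← 7917
adjust_throttle(+57): rpm ← 7917 +57 = 7974
final state: V = 25.7 m/s, rpm = 7974 → n = rpm/60 = 132.900000 rev/s
J = V / (n·D) = 25.7 / (132.900000 × 0.423) = 0.457160
regime bands: climb J<0.4976 | cruise [0.4976, 0.9953) | windmill J≥0.9953
J = 0.4572 → climb

J = 0.4572, regime = climb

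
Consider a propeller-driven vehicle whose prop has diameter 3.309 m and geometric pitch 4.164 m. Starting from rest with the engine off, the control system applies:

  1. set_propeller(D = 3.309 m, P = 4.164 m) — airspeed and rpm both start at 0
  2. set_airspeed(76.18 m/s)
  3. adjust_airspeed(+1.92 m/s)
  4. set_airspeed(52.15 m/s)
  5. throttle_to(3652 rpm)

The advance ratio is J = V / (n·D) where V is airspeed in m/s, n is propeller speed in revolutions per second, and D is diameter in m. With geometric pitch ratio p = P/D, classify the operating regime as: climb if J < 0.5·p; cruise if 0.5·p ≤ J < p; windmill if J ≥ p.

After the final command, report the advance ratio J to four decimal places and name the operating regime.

J = 0.2589, regime = climb

set_propeller: D = 3.309 m, P = 4.164 m (p = P/D = 1.258386); state ← (V=0, rpm=0)
set_airspeed(76.18): V ← 76.18 m/s
adjust_airspeed(+1.92): V ← 76.18 +1.92 = 78.1 m/s
set_airspeed(52.15): V ← 52.15 m/s
throttle_to(3652): rpm ← 3652
final state: V = 52.15 m/s, rpm = 3652 → n = rpm/60 = 60.866667 rev/s
J = V / (n·D) = 52.15 / (60.866667 × 3.309) = 0.258927
regime bands: climb J<0.6292 | cruise [0.6292, 1.2584) | windmill J≥1.2584
J = 0.2589 → climb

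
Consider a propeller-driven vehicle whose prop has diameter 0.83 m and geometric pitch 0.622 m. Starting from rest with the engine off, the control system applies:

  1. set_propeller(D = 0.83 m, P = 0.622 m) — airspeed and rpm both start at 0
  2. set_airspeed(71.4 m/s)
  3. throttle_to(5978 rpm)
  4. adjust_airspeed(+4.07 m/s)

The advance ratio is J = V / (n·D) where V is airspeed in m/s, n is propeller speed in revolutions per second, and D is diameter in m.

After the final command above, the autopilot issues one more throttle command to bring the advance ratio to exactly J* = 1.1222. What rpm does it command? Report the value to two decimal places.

rpm = 4861.58

set_propeller: D = 0.83 m, P = 0.622 m (p = P/D = 0.749398); state ← (V=0, rpm=0)
set_airspeed(71.4): V ← 71.4 m/s
throttle_to(5978): rpm ← 5978
adjust_airspeed(+4.07): V ← 71.4 +4.07 = 75.47 m/s
final state: V = 75.47 m/s, rpm = 5978 → n = rpm/60 = 99.633333 rev/s
target J* = 1.1222; solve J* = V/(n·D) for n: n = V/(J*·D) = 75.47/(1.1222 × 0.83) = 81.026297 rev/s
rpm = 60·n = 4861.577839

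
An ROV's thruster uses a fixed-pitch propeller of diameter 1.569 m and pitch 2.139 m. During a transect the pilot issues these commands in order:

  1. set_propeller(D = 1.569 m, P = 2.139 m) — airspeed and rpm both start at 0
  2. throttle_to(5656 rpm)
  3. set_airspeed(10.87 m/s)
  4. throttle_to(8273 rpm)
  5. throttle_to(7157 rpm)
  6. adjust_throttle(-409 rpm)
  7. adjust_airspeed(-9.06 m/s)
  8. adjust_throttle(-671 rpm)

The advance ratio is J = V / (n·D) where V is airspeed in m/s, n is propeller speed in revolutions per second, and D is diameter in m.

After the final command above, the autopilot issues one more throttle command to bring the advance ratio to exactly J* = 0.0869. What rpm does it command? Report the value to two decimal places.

set_propeller: D = 1.569 m, P = 2.139 m (p = P/D = 1.363289); state ← (V=0, rpm=0)
throttle_to(5656): rpm ← 5656
set_airspeed(10.87): V ← 10.87 m/s
throttle_to(8273): rpm ← 8273
throttle_to(7157): rpm ← 7157
adjust_throttle(-409): rpm ← 7157 -409 = 6748
adjust_airspeed(-9.06): V ← 10.87 -9.06 = 1.81 m/s
adjust_throttle(-671): rpm ← 6748 -671 = 6077
final state: V = 1.81 m/s, rpm = 6077 → n = rpm/60 = 101.283333 rev/s
target J* = 0.0869; solve J* = V/(n·D) for n: n = V/(J*·D) = 1.81/(0.0869 × 1.569) = 13.275041 rev/s
rpm = 60·n = 796.502430

rpm = 796.50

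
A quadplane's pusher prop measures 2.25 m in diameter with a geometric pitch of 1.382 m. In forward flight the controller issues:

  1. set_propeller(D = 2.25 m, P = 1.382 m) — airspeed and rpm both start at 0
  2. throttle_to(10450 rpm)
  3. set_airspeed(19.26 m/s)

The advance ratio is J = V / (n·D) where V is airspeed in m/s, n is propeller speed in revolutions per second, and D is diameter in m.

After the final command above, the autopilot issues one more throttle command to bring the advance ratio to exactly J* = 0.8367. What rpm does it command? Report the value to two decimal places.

set_propeller: D = 2.25 m, P = 1.382 m (p = P/D = 0.614222); state ← (V=0, rpm=0)
throttle_to(10450): rpm ← 10450
set_airspeed(19.26): V ← 19.26 m/s
final state: V = 19.26 m/s, rpm = 10450 → n = rpm/60 = 174.166667 rev/s
target J* = 0.8367; solve J* = V/(n·D) for n: n = V/(J*·D) = 19.26/(0.8367 × 2.25) = 10.230668 rev/s
rpm = 60·n = 613.840086

rpm = 613.84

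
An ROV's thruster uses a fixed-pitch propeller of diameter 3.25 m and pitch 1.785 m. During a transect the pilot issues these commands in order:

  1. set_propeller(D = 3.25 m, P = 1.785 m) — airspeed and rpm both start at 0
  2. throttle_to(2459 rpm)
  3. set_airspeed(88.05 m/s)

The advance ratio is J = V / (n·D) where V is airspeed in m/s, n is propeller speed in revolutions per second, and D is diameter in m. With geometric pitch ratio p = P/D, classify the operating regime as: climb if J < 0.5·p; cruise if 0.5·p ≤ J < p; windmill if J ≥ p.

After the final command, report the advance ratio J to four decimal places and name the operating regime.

J = 0.6611, regime = windmill

set_propeller: D = 3.25 m, P = 1.785 m (p = P/D = 0.549231); state ← (V=0, rpm=0)
throttle_to(2459): rpm ← 2459
set_airspeed(88.05): V ← 88.05 m/s
final state: V = 88.05 m/s, rpm = 2459 → n = rpm/60 = 40.983333 rev/s
J = V / (n·D) = 88.05 / (40.983333 × 3.25) = 0.661057
regime bands: climb J<0.2746 | cruise [0.2746, 0.5492) | windmill J≥0.5492
J = 0.6611 → windmill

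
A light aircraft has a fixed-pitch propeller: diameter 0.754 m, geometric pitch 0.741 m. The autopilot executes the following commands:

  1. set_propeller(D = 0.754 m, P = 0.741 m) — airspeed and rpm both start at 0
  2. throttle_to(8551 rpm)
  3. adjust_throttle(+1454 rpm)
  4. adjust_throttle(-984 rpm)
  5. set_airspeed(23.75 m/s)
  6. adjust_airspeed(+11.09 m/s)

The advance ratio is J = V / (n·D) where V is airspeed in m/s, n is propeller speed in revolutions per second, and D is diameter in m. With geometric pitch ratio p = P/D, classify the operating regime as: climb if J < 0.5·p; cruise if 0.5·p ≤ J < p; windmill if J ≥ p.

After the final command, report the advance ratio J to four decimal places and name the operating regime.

J = 0.3073, regime = climb

set_propeller: D = 0.754 m, P = 0.741 m (p = P/D = 0.982759); state ← (V=0, rpm=0)
throttle_to(8551): rpm ← 8551
adjust_throttle(+1454): rpm ← 8551 +1454 = 10005
adjust_throttle(-984): rpm ← 10005 -984 = 9021
set_airspeed(23.75): V ← 23.75 m/s
adjust_airspeed(+11.09): V ← 23.75 +11.09 = 34.84 m/s
final state: V = 34.84 m/s, rpm = 9021 → n = rpm/60 = 150.350000 rev/s
J = V / (n·D) = 34.84 / (150.350000 × 0.754) = 0.307329
regime bands: climb J<0.4914 | cruise [0.4914, 0.9828) | windmill J≥0.9828
J = 0.3073 → climb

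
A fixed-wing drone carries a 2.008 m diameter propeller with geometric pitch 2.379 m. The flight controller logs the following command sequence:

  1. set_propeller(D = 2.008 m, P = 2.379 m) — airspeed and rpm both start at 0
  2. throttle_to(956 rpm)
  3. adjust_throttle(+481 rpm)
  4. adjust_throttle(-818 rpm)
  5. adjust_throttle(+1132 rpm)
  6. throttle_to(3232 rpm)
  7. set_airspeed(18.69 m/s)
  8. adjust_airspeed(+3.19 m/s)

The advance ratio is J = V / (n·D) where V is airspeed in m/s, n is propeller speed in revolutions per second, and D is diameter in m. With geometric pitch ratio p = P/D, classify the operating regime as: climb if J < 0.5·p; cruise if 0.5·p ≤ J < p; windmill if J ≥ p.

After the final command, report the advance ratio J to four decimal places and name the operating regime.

J = 0.2023, regime = climb

set_propeller: D = 2.008 m, P = 2.379 m (p = P/D = 1.184761); state ← (V=0, rpm=0)
throttle_to(956): rpm ← 956
adjust_throttle(+481): rpm ← 956 +481 = 1437
adjust_throttle(-818): rpm ← 1437 -818 = 619
adjust_throttle(+1132): rpm ← 619 +1132 = 1751
throttle_to(3232): rpm ← 3232
set_airspeed(18.69): V ← 18.69 m/s
adjust_airspeed(+3.19): V ← 18.69 +3.19 = 21.88 m/s
final state: V = 21.88 m/s, rpm = 3232 → n = rpm/60 = 53.866667 rev/s
J = V / (n·D) = 21.88 / (53.866667 × 2.008) = 0.202285
regime bands: climb J<0.5924 | cruise [0.5924, 1.1848) | windmill J≥1.1848
J = 0.2023 → climb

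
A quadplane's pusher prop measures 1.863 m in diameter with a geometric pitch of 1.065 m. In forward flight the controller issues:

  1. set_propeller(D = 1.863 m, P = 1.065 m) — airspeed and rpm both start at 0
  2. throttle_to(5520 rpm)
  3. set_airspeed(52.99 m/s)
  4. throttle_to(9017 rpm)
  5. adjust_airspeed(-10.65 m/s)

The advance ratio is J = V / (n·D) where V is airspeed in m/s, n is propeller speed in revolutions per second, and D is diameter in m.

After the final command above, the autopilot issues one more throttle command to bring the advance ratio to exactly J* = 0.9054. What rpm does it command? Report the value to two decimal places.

set_propeller: D = 1.863 m, P = 1.065 m (p = P/D = 0.571659); state ← (V=0, rpm=0)
throttle_to(5520): rpm ← 5520
set_airspeed(52.99): V ← 52.99 m/s
throttle_to(9017): rpm ← 9017
adjust_airspeed(-10.65): V ← 52.99 -10.65 = 42.34 m/s
final state: V = 42.34 m/s, rpm = 9017 → n = rpm/60 = 150.283333 rev/s
target J* = 0.9054; solve J* = V/(n·D) for n: n = V/(J*·D) = 42.34/(0.9054 × 1.863) = 25.101375 rev/s
rpm = 60·n = 1506.082489

rpm = 1506.08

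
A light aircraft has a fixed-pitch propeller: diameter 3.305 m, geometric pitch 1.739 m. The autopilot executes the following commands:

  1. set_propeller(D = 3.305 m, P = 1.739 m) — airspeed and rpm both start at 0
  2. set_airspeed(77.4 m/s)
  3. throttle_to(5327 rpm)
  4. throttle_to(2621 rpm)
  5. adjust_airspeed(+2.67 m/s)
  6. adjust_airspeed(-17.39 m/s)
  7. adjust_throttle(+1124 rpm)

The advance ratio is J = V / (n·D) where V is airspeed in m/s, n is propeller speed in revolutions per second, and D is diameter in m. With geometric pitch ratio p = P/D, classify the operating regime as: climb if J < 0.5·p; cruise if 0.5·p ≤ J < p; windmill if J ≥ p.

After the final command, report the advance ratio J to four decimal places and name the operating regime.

set_propeller: D = 3.305 m, P = 1.739 m (p = P/D = 0.526172); state ← (V=0, rpm=0)
set_airspeed(77.4): V ← 77.4 m/s
throttle_to(5327): rpm ← 5327
throttle_to(2621): rpm ← 2621
adjust_airspeed(+2.67): V ← 77.4 +2.67 = 80.07 m/s
adjust_airspeed(-17.39): V ← 80.07 -17.39 = 62.68 m/s
adjust_throttle(+1124): rpm ← 2621 +1124 = 3745
final state: V = 62.68 m/s, rpm = 3745 → n = rpm/60 = 62.416667 rev/s
J = V / (n·D) = 62.68 / (62.416667 × 3.305) = 0.303848
regime bands: climb J<0.2631 | cruise [0.2631, 0.5262) | windmill J≥0.5262
J = 0.3038 → cruise

J = 0.3038, regime = cruise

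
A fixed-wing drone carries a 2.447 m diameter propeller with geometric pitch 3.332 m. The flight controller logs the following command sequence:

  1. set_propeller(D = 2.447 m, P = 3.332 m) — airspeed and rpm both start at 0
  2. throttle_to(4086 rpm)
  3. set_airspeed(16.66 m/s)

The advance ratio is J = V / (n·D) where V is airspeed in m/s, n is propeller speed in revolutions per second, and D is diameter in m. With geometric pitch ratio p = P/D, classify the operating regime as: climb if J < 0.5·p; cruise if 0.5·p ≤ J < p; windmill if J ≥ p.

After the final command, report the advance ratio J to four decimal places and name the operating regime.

set_propeller: D = 2.447 m, P = 3.332 m (p = P/D = 1.361667); state ← (V=0, rpm=0)
throttle_to(4086): rpm ← 4086
set_airspeed(16.66): V ← 16.66 m/s
final state: V = 16.66 m/s, rpm = 4086 → n = rpm/60 = 68.100000 rev/s
J = V / (n·D) = 16.66 / (68.100000 × 2.447) = 0.099976
regime bands: climb J<0.6808 | cruise [0.6808, 1.3617) | windmill J≥1.3617
J = 0.1000 → climb

J = 0.1000, regime = climb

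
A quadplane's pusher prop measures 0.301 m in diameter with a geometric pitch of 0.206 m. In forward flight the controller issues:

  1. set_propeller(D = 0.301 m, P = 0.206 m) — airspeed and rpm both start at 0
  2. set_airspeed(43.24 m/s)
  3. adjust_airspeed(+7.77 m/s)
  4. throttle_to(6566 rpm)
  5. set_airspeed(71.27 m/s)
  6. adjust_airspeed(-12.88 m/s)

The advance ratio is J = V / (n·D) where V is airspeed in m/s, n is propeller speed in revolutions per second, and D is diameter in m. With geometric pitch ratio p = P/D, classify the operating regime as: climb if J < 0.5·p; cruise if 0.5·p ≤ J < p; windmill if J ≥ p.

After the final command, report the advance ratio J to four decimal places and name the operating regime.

set_propeller: D = 0.301 m, P = 0.206 m (p = P/D = 0.684385); state ← (V=0, rpm=0)
set_airspeed(43.24): V ← 43.24 m/s
adjust_airspeed(+7.77): V ← 43.24 +7.77 = 51.01 m/s
throttle_to(6566): rpm ← 6566
set_airspeed(71.27): V ← 71.27 m/s
adjust_airspeed(-12.88): V ← 71.27 -12.88 = 58.39 m/s
final state: V = 58.39 m/s, rpm = 6566 → n = rpm/60 = 109.433333 rev/s
J = V / (n·D) = 58.39 / (109.433333 × 0.301) = 1.772647
regime bands: climb J<0.3422 | cruise [0.3422, 0.6844) | windmill J≥0.6844
J = 1.7726 → windmill

J = 1.7726, regime = windmill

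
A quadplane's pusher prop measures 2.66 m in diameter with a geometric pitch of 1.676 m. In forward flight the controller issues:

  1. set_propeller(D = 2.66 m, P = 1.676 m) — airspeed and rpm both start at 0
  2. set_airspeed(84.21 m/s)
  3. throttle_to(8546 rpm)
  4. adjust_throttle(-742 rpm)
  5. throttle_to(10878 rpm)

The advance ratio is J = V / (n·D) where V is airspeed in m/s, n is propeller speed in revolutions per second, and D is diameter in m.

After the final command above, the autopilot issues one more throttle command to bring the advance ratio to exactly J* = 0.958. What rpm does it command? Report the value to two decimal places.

set_propeller: D = 2.66 m, P = 1.676 m (p = P/D = 0.630075); state ← (V=0, rpm=0)
set_airspeed(84.21): V ← 84.21 m/s
throttle_to(8546): rpm ← 8546
adjust_throttle(-742): rpm ← 8546 -742 = 7804
throttle_to(10878): rpm ← 10878
final state: V = 84.21 m/s, rpm = 10878 → n = rpm/60 = 181.300000 rev/s
target J* = 0.958; solve J* = V/(n·D) for n: n = V/(J*·D) = 84.21/(0.958 × 2.66) = 33.045819 rev/s
rpm = 60·n = 1982.749148

rpm = 1982.75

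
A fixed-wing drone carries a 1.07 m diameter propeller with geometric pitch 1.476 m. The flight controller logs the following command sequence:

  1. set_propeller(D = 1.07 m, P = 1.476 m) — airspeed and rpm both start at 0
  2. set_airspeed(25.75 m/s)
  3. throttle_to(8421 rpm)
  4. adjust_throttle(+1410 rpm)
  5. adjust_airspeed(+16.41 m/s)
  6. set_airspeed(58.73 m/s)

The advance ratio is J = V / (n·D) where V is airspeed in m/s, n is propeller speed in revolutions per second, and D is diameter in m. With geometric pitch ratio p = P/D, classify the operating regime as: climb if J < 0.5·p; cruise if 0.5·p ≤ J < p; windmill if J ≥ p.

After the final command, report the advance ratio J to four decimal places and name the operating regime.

set_propeller: D = 1.07 m, P = 1.476 m (p = P/D = 1.379439); state ← (V=0, rpm=0)
set_airspeed(25.75): V ← 25.75 m/s
throttle_to(8421): rpm ← 8421
adjust_throttle(+1410): rpm ← 8421 +1410 = 9831
adjust_airspeed(+16.41): V ← 25.75 +16.41 = 42.16 m/s
set_airspeed(58.73): V ← 58.73 m/s
final state: V = 58.73 m/s, rpm = 9831 → n = rpm/60 = 163.850000 rev/s
J = V / (n·D) = 58.73 / (163.850000 × 1.07) = 0.334988
regime bands: climb J<0.6897 | cruise [0.6897, 1.3794) | windmill J≥1.3794
J = 0.3350 → climb

J = 0.3350, regime = climb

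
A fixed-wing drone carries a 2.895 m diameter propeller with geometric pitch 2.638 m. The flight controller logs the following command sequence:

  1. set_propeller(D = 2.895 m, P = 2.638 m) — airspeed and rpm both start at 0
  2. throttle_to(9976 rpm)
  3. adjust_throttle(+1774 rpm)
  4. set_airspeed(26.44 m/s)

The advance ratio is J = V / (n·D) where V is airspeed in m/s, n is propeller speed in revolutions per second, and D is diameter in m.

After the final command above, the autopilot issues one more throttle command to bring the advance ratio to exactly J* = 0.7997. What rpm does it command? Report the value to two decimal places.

rpm = 685.23

set_propeller: D = 2.895 m, P = 2.638 m (p = P/D = 0.911226); state ← (V=0, rpm=0)
throttle_to(9976): rpm ← 9976
adjust_throttle(+1774): rpm ← 9976 +1774 = 11750
set_airspeed(26.44): V ← 26.44 m/s
final state: V = 26.44 m/s, rpm = 11750 → n = rpm/60 = 195.833333 rev/s
target J* = 0.7997; solve J* = V/(n·D) for n: n = V/(J*·D) = 26.44/(0.7997 × 2.895) = 11.420518 rev/s
rpm = 60·n = 685.231055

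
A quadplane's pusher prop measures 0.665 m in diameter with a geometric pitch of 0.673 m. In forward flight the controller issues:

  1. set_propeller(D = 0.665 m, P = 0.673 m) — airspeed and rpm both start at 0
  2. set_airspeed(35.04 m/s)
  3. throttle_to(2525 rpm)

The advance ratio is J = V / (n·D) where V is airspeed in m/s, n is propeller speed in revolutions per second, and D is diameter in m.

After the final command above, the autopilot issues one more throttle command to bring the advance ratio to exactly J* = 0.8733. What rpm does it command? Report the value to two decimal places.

set_propeller: D = 0.665 m, P = 0.673 m (p = P/D = 1.012030); state ← (V=0, rpm=0)
set_airspeed(35.04): V ← 35.04 m/s
throttle_to(2525): rpm ← 2525
final state: V = 35.04 m/s, rpm = 2525 → n = rpm/60 = 42.083333 rev/s
target J* = 0.8733; solve J* = V/(n·D) for n: n = V/(J*·D) = 35.04/(0.8733 × 0.665) = 60.336344 rev/s
rpm = 60·n = 3620.180647

rpm = 3620.18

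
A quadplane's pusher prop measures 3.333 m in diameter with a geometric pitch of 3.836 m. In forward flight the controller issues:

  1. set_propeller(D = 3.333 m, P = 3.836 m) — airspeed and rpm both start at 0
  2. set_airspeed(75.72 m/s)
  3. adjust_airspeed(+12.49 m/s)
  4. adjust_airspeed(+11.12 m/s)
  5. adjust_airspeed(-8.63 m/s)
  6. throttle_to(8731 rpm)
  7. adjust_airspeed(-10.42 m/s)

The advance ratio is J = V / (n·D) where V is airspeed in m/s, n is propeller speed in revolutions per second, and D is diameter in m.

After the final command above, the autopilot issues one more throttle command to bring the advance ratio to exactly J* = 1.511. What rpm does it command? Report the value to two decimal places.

set_propeller: D = 3.333 m, P = 3.836 m (p = P/D = 1.150915); state ← (V=0, rpm=0)
set_airspeed(75.72): V ← 75.72 m/s
adjust_airspeed(+12.49): V ← 75.72 +12.49 = 88.21 m/s
adjust_airspeed(+11.12): V ← 88.21 +11.12 = 99.33 m/s
adjust_airspeed(-8.63): V ← 99.33 -8.63 = 90.7 m/s
throttle_to(8731): rpm ← 8731
adjust_airspeed(-10.42): V ← 90.7 -10.42 = 80.28 m/s
final state: V = 80.28 m/s, rpm = 8731 → n = rpm/60 = 145.516667 rev/s
target J* = 1.511; solve J* = V/(n·D) for n: n = V/(J*·D) = 80.28/(1.511 × 3.333) = 15.940707 rev/s
rpm = 60·n = 956.442434

rpm = 956.44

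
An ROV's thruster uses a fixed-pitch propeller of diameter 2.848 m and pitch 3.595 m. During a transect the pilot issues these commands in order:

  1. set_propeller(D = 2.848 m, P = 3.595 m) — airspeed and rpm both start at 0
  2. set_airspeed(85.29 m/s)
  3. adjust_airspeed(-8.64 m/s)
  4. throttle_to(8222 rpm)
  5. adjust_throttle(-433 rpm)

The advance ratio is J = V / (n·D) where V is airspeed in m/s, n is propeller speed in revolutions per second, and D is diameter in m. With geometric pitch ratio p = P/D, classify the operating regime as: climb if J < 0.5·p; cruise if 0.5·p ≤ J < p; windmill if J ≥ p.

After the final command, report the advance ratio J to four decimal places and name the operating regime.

set_propeller: D = 2.848 m, P = 3.595 m (p = P/D = 1.262289); state ← (V=0, rpm=0)
set_airspeed(85.29): V ← 85.29 m/s
adjust_airspeed(-8.64): V ← 85.29 -8.64 = 76.65 m/s
throttle_to(8222): rpm ← 8222
adjust_throttle(-433): rpm ← 8222 -433 = 7789
final state: V = 76.65 m/s, rpm = 7789 → n = rpm/60 = 129.816667 rev/s
J = V / (n·D) = 76.65 / (129.816667 × 2.848) = 0.207320
regime bands: climb J<0.6311 | cruise [0.6311, 1.2623) | windmill J≥1.2623
J = 0.2073 → climb

J = 0.2073, regime = climb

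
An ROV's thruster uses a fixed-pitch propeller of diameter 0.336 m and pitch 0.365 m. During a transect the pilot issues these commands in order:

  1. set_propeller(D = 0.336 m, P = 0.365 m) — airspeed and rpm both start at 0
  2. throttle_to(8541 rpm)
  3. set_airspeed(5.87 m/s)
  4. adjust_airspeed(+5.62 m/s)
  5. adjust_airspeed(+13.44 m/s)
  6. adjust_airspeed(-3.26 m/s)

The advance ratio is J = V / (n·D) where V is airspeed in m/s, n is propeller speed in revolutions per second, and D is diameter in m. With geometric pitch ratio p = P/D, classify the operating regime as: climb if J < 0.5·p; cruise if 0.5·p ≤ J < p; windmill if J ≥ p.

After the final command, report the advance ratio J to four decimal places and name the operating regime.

J = 0.4531, regime = climb

set_propeller: D = 0.336 m, P = 0.365 m (p = P/D = 1.086310); state ← (V=0, rpm=0)
throttle_to(8541): rpm ← 8541
set_airspeed(5.87): V ← 5.87 m/s
adjust_airspeed(+5.62): V ← 5.87 +5.62 = 11.49 m/s
adjust_airspeed(+13.44): V ← 11.49 +13.44 = 24.93 m/s
adjust_airspeed(-3.26): V ← 24.93 -3.26 = 21.67 m/s
final state: V = 21.67 m/s, rpm = 8541 → n = rpm/60 = 142.350000 rev/s
J = V / (n·D) = 21.67 / (142.350000 × 0.336) = 0.453067
regime bands: climb J<0.5432 | cruise [0.5432, 1.0863) | windmill J≥1.0863
J = 0.4531 → climb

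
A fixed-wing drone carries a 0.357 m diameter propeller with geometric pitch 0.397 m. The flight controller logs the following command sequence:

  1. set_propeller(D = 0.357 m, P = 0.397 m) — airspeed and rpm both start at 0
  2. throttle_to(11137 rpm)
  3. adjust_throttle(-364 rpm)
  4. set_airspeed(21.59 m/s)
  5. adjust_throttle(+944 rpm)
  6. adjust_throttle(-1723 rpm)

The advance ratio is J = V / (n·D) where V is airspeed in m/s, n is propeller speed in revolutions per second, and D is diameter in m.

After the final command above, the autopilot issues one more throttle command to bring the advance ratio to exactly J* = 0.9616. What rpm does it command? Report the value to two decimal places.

set_propeller: D = 0.357 m, P = 0.397 m (p = P/D = 1.112045); state ← (V=0, rpm=0)
throttle_to(11137): rpm ← 11137
adjust_throttle(-364): rpm ← 11137 -364 = 10773
set_airspeed(21.59): V ← 21.59 m/s
adjust_throttle(+944): rpm ← 10773 +944 = 11717
adjust_throttle(-1723): rpm ← 11717 -1723 = 9994
final state: V = 21.59 m/s, rpm = 9994 → n = rpm/60 = 166.566667 rev/s
target J* = 0.9616; solve J* = V/(n·D) for n: n = V/(J*·D) = 21.59/(0.9616 × 0.357) = 62.891213 rev/s
rpm = 60·n = 3773.472783

rpm = 3773.47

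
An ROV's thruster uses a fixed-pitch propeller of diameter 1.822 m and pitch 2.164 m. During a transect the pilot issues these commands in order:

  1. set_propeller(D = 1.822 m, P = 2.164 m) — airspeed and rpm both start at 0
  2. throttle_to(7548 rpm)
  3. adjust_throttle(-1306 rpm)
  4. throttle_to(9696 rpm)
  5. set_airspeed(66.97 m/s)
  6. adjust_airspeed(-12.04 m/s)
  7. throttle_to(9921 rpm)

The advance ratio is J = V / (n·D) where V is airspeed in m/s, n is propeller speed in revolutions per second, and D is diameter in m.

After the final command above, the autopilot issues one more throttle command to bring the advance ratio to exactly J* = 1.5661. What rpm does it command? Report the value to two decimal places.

set_propeller: D = 1.822 m, P = 2.164 m (p = P/D = 1.187706); state ← (V=0, rpm=0)
throttle_to(7548): rpm ← 7548
adjust_throttle(-1306): rpm ← 7548 -1306 = 6242
throttle_to(9696): rpm ← 9696
set_airspeed(66.97): V ← 66.97 m/s
adjust_airspeed(-12.04): V ← 66.97 -12.04 = 54.93 m/s
throttle_to(9921): rpm ← 9921
final state: V = 54.93 m/s, rpm = 9921 → n = rpm/60 = 165.350000 rev/s
target J* = 1.5661; solve J* = V/(n·D) for n: n = V/(J*·D) = 54.93/(1.5661 × 1.822) = 19.250488 rev/s
rpm = 60·n = 1155.029263

rpm = 1155.03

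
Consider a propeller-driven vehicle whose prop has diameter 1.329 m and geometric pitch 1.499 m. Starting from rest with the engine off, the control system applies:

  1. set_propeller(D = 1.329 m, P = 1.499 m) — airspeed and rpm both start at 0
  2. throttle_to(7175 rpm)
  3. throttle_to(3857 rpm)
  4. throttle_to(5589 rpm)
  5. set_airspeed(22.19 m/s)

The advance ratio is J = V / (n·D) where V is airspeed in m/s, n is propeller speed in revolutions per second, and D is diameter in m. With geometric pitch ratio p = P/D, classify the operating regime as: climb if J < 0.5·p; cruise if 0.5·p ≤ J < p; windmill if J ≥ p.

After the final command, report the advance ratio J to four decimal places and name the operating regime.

set_propeller: D = 1.329 m, P = 1.499 m (p = P/D = 1.127916); state ← (V=0, rpm=0)
throttle_to(7175): rpm ← 7175
throttle_to(3857): rpm ← 3857
throttle_to(5589): rpm ← 5589
set_airspeed(22.19): V ← 22.19 m/s
final state: V = 22.19 m/s, rpm = 5589 → n = rpm/60 = 93.150000 rev/s
J = V / (n·D) = 22.19 / (93.150000 × 1.329) = 0.179246
regime bands: climb J<0.5640 | cruise [0.5640, 1.1279) | windmill J≥1.1279
J = 0.1792 → climb

J = 0.1792, regime = climb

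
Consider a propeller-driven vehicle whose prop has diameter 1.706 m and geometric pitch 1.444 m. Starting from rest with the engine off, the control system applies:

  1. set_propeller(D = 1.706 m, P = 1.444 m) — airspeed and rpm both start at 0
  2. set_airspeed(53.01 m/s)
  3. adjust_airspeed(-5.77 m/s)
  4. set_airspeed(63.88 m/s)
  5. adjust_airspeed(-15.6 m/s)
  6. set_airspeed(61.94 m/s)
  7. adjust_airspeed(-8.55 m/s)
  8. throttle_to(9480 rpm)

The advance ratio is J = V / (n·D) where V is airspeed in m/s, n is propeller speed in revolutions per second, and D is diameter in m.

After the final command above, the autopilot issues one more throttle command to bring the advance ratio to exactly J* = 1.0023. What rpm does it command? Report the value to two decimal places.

set_propeller: D = 1.706 m, P = 1.444 m (p = P/D = 0.846424); state ← (V=0, rpm=0)
set_airspeed(53.01): V ← 53.01 m/s
adjust_airspeed(-5.77): V ← 53.01 -5.77 = 47.24 m/s
set_airspeed(63.88): V ← 63.88 m/s
adjust_airspeed(-15.6): V ← 63.88 -15.6 = 48.28 m/s
set_airspeed(61.94): V ← 61.94 m/s
adjust_airspeed(-8.55): V ← 61.94 -8.55 = 53.39 m/s
throttle_to(9480): rpm ← 9480
final state: V = 53.39 m/s, rpm = 9480 → n = rpm/60 = 158.000000 rev/s
target J* = 1.0023; solve J* = V/(n·D) for n: n = V/(J*·D) = 53.39/(1.0023 × 1.706) = 31.223614 rev/s
rpm = 60·n = 1873.416815

rpm = 1873.42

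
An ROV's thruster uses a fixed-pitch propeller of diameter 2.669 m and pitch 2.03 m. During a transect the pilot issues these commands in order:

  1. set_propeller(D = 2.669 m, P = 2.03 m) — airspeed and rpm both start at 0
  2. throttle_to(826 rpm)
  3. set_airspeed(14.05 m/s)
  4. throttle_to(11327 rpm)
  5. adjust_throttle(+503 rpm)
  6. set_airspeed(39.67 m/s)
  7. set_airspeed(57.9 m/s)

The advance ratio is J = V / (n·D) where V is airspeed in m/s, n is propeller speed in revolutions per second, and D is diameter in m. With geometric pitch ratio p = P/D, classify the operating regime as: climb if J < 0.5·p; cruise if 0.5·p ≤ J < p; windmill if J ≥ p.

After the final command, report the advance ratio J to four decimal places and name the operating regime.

J = 0.1100, regime = climb

set_propeller: D = 2.669 m, P = 2.03 m (p = P/D = 0.760584); state ← (V=0, rpm=0)
throttle_to(826): rpm ← 826
set_airspeed(14.05): V ← 14.05 m/s
throttle_to(11327): rpm ← 11327
adjust_throttle(+503): rpm ← 11327 +503 = 11830
set_airspeed(39.67): V ← 39.67 m/s
set_airspeed(57.9): V ← 57.9 m/s
final state: V = 57.9 m/s, rpm = 11830 → n = rpm/60 = 197.166667 rev/s
J = V / (n·D) = 57.9 / (197.166667 × 2.669) = 0.110026
regime bands: climb J<0.3803 | cruise [0.3803, 0.7606) | windmill J≥0.7606
J = 0.1100 → climb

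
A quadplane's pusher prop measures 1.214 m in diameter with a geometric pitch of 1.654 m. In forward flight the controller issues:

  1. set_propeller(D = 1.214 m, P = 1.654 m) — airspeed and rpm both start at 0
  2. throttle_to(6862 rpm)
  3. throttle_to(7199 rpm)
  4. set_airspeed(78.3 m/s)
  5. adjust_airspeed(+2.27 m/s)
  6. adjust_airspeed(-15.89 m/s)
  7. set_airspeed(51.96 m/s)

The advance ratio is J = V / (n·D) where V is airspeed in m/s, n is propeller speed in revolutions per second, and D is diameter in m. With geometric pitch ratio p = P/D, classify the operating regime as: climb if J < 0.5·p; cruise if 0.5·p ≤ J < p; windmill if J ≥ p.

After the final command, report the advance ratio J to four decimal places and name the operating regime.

J = 0.3567, regime = climb

set_propeller: D = 1.214 m, P = 1.654 m (p = P/D = 1.362438); state ← (V=0, rpm=0)
throttle_to(6862): rpm ← 6862
throttle_to(7199): rpm ← 7199
set_airspeed(78.3): V ← 78.3 m/s
adjust_airspeed(+2.27): V ← 78.3 +2.27 = 80.57 m/s
adjust_airspeed(-15.89): V ← 80.57 -15.89 = 64.68 m/s
set_airspeed(51.96): V ← 51.96 m/s
final state: V = 51.96 m/s, rpm = 7199 → n = rpm/60 = 119.983333 rev/s
J = V / (n·D) = 51.96 / (119.983333 × 1.214) = 0.356722
regime bands: climb J<0.6812 | cruise [0.6812, 1.3624) | windmill J≥1.3624
J = 0.3567 → climb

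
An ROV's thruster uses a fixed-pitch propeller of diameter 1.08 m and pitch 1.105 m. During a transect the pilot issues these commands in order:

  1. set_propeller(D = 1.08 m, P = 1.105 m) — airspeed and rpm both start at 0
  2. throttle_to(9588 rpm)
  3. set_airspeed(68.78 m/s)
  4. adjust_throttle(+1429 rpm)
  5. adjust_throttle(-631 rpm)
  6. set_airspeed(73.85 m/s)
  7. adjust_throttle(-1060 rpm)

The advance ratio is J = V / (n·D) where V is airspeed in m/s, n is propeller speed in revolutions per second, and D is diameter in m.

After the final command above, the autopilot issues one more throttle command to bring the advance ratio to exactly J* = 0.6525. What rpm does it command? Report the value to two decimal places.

set_propeller: D = 1.08 m, P = 1.105 m (p = P/D = 1.023148); state ← (V=0, rpm=0)
throttle_to(9588): rpm ← 9588
set_airspeed(68.78): V ← 68.78 m/s
adjust_throttle(+1429): rpm ← 9588 +1429 = 11017
adjust_throttle(-631): rpm ← 11017 -631 = 10386
set_airspeed(73.85): V ← 73.85 m/s
adjust_throttle(-1060): rpm ← 10386 -1060 = 9326
final state: V = 73.85 m/s, rpm = 9326 → n = rpm/60 = 155.433333 rev/s
target J* = 0.6525; solve J* = V/(n·D) for n: n = V/(J*·D) = 73.85/(0.6525 × 1.08) = 104.796367 rev/s
rpm = 60·n = 6287.782035

rpm = 6287.78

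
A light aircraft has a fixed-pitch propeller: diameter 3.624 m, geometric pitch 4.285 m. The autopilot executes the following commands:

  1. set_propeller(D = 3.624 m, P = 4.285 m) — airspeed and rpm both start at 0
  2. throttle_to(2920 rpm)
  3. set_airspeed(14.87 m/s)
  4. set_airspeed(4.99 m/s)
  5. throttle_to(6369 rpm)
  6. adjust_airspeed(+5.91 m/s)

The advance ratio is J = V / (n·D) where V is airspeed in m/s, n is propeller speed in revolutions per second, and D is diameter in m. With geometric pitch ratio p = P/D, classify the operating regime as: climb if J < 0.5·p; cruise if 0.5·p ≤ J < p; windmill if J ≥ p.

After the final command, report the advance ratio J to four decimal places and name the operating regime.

J = 0.0283, regime = climb

set_propeller: D = 3.624 m, P = 4.285 m (p = P/D = 1.182395); state ← (V=0, rpm=0)
throttle_to(2920): rpm ← 2920
set_airspeed(14.87): V ← 14.87 m/s
set_airspeed(4.99): V ← 4.99 m/s
throttle_to(6369): rpm ← 6369
adjust_airspeed(+5.91): V ← 4.99 +5.91 = 10.9 m/s
final state: V = 10.9 m/s, rpm = 6369 → n = rpm/60 = 106.150000 rev/s
J = V / (n·D) = 10.9 / (106.150000 × 3.624) = 0.028335
regime bands: climb J<0.5912 | cruise [0.5912, 1.1824) | windmill J≥1.1824
J = 0.0283 → climb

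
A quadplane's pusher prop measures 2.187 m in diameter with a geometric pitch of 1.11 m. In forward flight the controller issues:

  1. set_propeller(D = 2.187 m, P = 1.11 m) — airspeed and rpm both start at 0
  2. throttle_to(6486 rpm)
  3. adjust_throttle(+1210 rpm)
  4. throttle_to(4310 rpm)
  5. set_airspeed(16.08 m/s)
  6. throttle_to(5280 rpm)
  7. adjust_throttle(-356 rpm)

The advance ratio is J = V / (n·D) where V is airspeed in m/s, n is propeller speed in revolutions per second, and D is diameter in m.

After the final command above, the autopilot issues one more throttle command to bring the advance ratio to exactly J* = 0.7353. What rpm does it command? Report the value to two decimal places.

set_propeller: D = 2.187 m, P = 1.11 m (p = P/D = 0.507545); state ← (V=0, rpm=0)
throttle_to(6486): rpm ← 6486
adjust_throttle(+1210): rpm ← 6486 +1210 = 7696
throttle_to(4310): rpm ← 4310
set_airspeed(16.08): V ← 16.08 m/s
throttle_to(5280): rpm ← 5280
adjust_throttle(-356): rpm ← 5280 -356 = 4924
final state: V = 16.08 m/s, rpm = 4924 → n = rpm/60 = 82.066667 rev/s
target J* = 0.7353; solve J* = V/(n·D) for n: n = V/(J*·D) = 16.08/(0.7353 × 2.187) = 9.999371 rev/s
rpm = 60·n = 599.962278

rpm = 599.96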